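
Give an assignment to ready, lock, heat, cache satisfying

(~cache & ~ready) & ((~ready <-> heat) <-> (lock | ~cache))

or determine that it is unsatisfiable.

ready: False, lock: False, heat: True, cache: False

  ~cache & ~ready = True
    ~cache = True
    ~ready = True
  (~ready <-> heat) <-> (lock | ~cache) = True
    ~ready <-> heat = True
      ~ready = True
    lock | ~cache = True
      ~cache = True
Both conjuncts True, so the formula holds.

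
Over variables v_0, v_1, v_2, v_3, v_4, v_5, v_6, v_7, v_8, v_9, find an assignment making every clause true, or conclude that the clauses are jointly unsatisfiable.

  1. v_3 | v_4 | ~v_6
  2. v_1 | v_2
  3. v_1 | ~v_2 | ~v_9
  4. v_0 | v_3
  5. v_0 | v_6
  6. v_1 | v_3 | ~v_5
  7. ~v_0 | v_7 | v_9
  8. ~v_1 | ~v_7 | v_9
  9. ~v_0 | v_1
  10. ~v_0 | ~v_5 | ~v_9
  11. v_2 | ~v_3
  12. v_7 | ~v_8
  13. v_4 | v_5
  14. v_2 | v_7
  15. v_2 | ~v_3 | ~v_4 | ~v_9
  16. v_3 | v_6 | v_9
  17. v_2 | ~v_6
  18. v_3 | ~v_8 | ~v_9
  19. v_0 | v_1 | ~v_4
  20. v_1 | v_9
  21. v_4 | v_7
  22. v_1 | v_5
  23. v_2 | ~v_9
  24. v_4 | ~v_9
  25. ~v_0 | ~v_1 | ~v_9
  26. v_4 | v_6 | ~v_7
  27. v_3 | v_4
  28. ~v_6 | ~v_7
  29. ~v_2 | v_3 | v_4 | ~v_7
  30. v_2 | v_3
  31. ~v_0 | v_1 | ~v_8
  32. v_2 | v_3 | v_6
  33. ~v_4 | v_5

Try v_0 = True:
  (~v_0 | v_1) forces v_1 = True.
  (~v_0 | ~v_1 | ~v_9) forces v_9 = False.
  (~v_0 | v_7 | v_9) forces v_7 = True.
  clause (~v_1 | ~v_7 | v_9) is falsified — backtrack.
So v_0 = False.
  then (v_0 | v_3) forces v_3 = True.
  then (v_0 | v_6) forces v_6 = True.
  then (v_2 | ~v_3) forces v_2 = True.
  then (~v_6 | ~v_7) forces v_7 = False.
  then (v_7 | ~v_8) forces v_8 = False.
  then (v_4 | v_7) forces v_4 = True.
  then (~v_4 | v_5) forces v_5 = True.
  then (v_0 | v_1 | ~v_4) forces v_1 = True.
Set v_9 = False.
All clauses satisfied.

v_0=F, v_1=T, v_2=T, v_3=T, v_4=T, v_5=T, v_6=T, v_7=F, v_8=F, v_9=F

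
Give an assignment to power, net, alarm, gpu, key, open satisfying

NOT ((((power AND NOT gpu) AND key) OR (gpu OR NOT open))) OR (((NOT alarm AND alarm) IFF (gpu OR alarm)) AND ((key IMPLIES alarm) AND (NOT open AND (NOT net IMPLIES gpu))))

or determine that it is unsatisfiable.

power: True; net: True; alarm: False; gpu: False; key: False; open: True

  NOT ((((power AND NOT gpu) AND key) OR (gpu OR NOT open))) OR (((NOT alarm AND alarm) IFF (gpu OR alarm)) AND ((key IMPLIES alarm) AND (NOT open AND (NOT net IMPLIES gpu)))) = True
    NOT ((((power AND NOT gpu) AND key) OR (gpu OR NOT open))) = True
      ((power AND NOT gpu) AND key) OR (gpu OR NOT open) = False
        (power AND NOT gpu) AND key = False
          power AND NOT gpu = True
            NOT gpu = True
        gpu OR NOT open = False
          NOT open = False
    ((NOT alarm AND alarm) IFF (gpu OR alarm)) AND ((key IMPLIES alarm) AND (NOT open AND (NOT net IMPLIES gpu))) = False
      (NOT alarm AND alarm) IFF (gpu OR alarm) = True
        NOT alarm AND alarm = False
          NOT alarm = True
        gpu OR alarm = False
      (key IMPLIES alarm) AND (NOT open AND (NOT net IMPLIES gpu)) = False
        key IMPLIES alarm = True
        NOT open AND (NOT net IMPLIES gpu) = False
          NOT open = False
          NOT net IMPLIES gpu = True
            NOT net = False
The formula evaluates to True.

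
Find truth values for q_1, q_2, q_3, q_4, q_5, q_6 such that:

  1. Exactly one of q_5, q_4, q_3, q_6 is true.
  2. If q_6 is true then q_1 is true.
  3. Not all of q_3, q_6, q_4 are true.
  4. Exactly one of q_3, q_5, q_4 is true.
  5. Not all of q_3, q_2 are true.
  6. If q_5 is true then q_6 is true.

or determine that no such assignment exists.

q_1 = True, q_2 = True, q_3 = False, q_4 = True, q_5 = False, q_6 = False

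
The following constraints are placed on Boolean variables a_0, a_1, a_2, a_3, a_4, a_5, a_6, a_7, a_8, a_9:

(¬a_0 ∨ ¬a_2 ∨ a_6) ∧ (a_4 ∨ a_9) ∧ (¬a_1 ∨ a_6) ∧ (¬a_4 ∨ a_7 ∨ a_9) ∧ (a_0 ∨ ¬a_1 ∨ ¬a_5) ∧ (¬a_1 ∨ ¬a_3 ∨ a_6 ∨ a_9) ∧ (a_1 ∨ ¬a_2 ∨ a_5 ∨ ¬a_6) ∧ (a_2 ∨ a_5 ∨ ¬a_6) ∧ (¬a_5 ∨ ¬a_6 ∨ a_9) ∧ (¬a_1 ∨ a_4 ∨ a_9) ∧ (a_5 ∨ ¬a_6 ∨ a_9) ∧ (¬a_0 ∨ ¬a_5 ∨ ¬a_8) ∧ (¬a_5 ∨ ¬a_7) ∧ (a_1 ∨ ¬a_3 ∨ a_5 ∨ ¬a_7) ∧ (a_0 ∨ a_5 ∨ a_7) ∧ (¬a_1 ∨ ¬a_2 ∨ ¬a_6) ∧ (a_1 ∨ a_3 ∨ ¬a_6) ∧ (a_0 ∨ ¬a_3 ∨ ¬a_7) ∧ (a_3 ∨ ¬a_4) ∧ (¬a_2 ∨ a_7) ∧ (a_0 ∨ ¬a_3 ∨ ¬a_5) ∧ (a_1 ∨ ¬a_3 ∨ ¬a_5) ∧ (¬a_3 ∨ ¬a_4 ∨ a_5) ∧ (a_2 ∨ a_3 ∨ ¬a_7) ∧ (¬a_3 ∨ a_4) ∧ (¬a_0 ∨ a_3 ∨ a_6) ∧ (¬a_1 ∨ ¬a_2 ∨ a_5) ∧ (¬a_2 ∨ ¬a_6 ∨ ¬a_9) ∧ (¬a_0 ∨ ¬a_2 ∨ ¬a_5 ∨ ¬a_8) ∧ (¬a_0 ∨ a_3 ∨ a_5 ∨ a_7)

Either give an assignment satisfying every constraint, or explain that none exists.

a_0 = False; a_1 = False; a_2 = True; a_3 = False; a_4 = False; a_5 = False; a_6 = False; a_7 = True; a_8 = True; a_9 = True

Set a_0 = False.
Try a_1 = True:
  (¬a_1 ∨ a_6) forces a_6 = True.
  (a_0 ∨ ¬a_1 ∨ ¬a_5) forces a_5 = False.
  (a_2 ∨ a_5 ∨ ¬a_6) forces a_2 = True.
  clause (¬a_1 ∨ ¬a_2 ∨ ¬a_6) is falsified — backtrack.
So a_1 = False.
Set a_2 = True.
  then (¬a_2 ∨ a_7) forces a_7 = True.
  then (¬a_5 ∨ ¬a_7) forces a_5 = False.
  then (a_1 ∨ ¬a_3 ∨ a_5 ∨ ¬a_7) forces a_3 = False.
  then (a_1 ∨ a_3 ∨ ¬a_6) forces a_6 = False.
  then (a_3 ∨ ¬a_4) forces a_4 = False.
  then (a_4 ∨ a_9) forces a_9 = True.
Set a_8 = True.
All clauses satisfied.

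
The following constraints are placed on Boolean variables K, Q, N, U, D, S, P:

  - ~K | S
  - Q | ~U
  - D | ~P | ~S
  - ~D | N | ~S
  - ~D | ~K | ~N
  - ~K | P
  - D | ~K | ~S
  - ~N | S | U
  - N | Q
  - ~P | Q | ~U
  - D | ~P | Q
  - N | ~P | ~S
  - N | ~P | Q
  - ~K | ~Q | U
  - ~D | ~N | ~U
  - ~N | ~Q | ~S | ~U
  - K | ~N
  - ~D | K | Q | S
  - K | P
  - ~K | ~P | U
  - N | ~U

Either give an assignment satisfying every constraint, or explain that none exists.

Try K = True:
  (~K | S) forces S = True.
  (~K | P) forces P = True.
  (D | ~P | ~S) forces D = True.
  (~D | N | ~S) forces N = True.
  clause (~D | ~K | ~N) is falsified — backtrack.
So K = False.
  then (K | ~N) forces N = False.
  then (K | P) forces P = True.
  then (N | ~U) forces U = False.
  then (N | Q) forces Q = True.
  then (N | ~P | ~S) forces S = False.
Set D = True.
All clauses satisfied.

K = False, Q = True, N = False, U = False, D = True, S = False, P = True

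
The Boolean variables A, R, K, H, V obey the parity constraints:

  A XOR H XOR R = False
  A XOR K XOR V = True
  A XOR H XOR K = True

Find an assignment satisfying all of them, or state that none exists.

A=T, R=F, K=T, H=T, V=T

A XOR H XOR R = T XOR T XOR F = False ✓
A XOR K XOR V = T XOR T XOR T = True ✓
A XOR H XOR K = T XOR T XOR T = True ✓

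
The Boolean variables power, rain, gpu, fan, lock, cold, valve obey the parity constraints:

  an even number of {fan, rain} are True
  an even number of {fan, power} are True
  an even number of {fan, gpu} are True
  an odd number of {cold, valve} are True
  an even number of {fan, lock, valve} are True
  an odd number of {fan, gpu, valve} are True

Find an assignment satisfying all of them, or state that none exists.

power = False, rain = False, gpu = False, fan = False, lock = True, cold = False, valve = True

{fan, rain}: 0 true → even ✓
{fan, power}: 0 true → even ✓
{fan, gpu}: 0 true → even ✓
{cold, valve}: 1 true → odd ✓
{fan, lock, valve}: 2 true → even ✓
{fan, gpu, valve}: 1 true → odd ✓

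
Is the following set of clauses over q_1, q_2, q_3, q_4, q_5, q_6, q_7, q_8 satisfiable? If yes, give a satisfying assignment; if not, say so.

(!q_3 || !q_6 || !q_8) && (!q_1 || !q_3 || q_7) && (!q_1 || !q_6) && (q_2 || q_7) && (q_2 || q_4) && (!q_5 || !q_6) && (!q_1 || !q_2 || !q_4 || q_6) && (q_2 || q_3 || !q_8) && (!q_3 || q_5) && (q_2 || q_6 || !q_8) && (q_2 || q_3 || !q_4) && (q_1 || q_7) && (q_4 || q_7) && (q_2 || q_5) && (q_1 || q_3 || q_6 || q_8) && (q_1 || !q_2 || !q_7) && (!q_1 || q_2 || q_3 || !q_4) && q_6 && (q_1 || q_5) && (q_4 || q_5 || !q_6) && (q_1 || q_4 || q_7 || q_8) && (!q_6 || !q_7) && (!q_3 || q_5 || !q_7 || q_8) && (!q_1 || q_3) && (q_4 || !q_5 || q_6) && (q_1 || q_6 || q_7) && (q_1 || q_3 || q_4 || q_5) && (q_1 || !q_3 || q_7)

Unsatisfiable — no assignment works.

Case q_6 = True:
  (!q_1 || !q_6) forces q_1 = False.
  (!q_5 || !q_6) forces q_5 = False.
  Clause (q_1 || q_5) is falsified — contradiction.
Case q_6 = False:
  Clause (q_6) is falsified — contradiction.
Both cases fail, so the formula is unsatisfiable.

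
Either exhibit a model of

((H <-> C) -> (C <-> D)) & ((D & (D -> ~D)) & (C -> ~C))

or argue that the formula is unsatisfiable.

UNSATISFIABLE

Case D = True: the conjunct D -> ~D becomes True -> ~True = False.
Case D = False: the conjunct D is False.
Both cases fail — unsatisfiable.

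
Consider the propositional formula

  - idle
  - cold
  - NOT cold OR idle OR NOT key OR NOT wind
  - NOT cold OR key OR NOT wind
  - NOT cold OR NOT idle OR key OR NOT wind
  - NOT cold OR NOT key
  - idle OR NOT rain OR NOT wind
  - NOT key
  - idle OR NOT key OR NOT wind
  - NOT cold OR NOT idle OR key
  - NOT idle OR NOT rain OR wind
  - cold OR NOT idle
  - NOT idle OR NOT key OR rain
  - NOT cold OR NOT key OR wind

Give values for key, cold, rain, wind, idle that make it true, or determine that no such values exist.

Unsatisfiable — no assignment works.

Case key = True:
  Clause (NOT key) is falsified — contradiction.
Case key = False:
  (idle) forces idle = True.
  (cold) forces cold = True.
  Clause (NOT cold OR NOT idle OR key) is falsified — contradiction.
Both cases fail, so the formula is unsatisfiable.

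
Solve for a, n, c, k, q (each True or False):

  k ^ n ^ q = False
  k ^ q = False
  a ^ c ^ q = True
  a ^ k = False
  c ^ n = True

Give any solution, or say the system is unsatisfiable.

a = True, n = False, c = True, k = True, q = True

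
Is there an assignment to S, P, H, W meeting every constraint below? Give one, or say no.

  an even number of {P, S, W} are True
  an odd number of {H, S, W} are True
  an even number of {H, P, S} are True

S: True, P: False, H: True, W: True

{P, S, W}: 2 true → even ✓
{H, S, W}: 3 true → odd ✓
{H, P, S}: 2 true → even ✓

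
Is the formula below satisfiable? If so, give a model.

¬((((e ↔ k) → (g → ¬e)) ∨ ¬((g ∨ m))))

e=T, g=T, k=T, m=T

  ¬((((e ↔ k) → (g → ¬e)) ∨ ¬((g ∨ m)))) = True
    ((e ↔ k) → (g → ¬e)) ∨ ¬((g ∨ m)) = False
      (e ↔ k) → (g → ¬e) = False
        e ↔ k = True
        g → ¬e = False
          ¬e = False
      ¬((g ∨ m)) = False
        g ∨ m = True
The formula evaluates to True.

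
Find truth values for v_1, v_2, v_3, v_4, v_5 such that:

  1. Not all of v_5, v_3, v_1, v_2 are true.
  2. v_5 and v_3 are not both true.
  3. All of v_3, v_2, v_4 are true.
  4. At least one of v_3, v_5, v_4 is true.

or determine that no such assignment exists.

v_1=T, v_2=T, v_3=T, v_4=T, v_5=F

  (1) {v_5, v_3, v_1, v_2}: 3/4 true — not all ✓
  (2) v_5=F, v_3=T — not both ✓
  (3) {v_3, v_2, v_4}: all 3 true ✓
  (4) {v_3, v_5, v_4}: 2 true — at least one ✓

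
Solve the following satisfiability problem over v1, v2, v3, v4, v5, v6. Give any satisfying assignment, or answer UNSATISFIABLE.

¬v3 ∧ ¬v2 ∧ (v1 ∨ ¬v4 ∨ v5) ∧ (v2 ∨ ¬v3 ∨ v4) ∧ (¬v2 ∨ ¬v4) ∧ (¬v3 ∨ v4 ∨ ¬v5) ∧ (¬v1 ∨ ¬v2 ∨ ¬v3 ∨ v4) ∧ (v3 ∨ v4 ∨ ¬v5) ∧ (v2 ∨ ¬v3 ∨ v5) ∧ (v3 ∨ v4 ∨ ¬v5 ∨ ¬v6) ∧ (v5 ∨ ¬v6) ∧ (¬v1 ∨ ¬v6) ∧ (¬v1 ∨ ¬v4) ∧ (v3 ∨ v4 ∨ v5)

v1 = False, v2 = False, v3 = False, v4 = True, v5 = True, v6 = True

Unit clause (¬v3) forces v3 = False.
Unit clause (¬v2) forces v2 = False.
Try v1 = True:
  (¬v1 ∨ ¬v6) forces v6 = False.
  (¬v1 ∨ ¬v4) forces v4 = False.
  (v3 ∨ v4 ∨ ¬v5) forces v5 = False.
  clause (v3 ∨ v4 ∨ v5) is falsified — backtrack.
So v1 = False.
Set v4 = True.
  then (v1 ∨ ¬v4 ∨ v5) forces v5 = True.
Set v6 = True.
All clauses satisfied.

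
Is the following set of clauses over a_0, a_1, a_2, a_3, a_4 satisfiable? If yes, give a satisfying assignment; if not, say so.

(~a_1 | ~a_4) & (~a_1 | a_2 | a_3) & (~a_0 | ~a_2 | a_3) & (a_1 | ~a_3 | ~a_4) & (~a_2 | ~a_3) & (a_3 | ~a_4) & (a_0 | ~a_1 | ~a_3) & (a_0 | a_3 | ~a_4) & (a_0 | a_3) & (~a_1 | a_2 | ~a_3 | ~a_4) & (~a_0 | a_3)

a_0: True, a_1: True, a_2: False, a_3: True, a_4: False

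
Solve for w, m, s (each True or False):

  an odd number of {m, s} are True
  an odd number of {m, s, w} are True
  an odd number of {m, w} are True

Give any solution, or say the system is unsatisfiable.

w: False; m: True; s: False

{m, s}: 1 true → odd ✓
{m, s, w}: 1 true → odd ✓
{m, w}: 1 true → odd ✓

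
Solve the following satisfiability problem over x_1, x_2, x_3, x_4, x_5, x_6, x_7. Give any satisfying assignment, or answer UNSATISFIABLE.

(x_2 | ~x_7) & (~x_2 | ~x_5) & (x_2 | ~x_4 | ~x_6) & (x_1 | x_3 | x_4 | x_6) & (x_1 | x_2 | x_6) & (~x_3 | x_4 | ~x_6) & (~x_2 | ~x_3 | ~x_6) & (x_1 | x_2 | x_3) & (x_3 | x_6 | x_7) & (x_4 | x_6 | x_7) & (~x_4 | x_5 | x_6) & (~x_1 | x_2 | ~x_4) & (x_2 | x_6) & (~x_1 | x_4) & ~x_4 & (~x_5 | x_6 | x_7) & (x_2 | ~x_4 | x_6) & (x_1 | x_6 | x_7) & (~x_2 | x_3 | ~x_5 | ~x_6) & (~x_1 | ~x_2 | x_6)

Unit clause (~x_4) forces x_4 = False.
In (~x_1 | x_4) only ~x_1 is left, so x_1 = False.
Try x_2 = False:
  (x_2 | ~x_7) forces x_7 = False.
  (x_1 | x_2 | x_6) forces x_6 = True.
  (~x_3 | x_4 | ~x_6) forces x_3 = False.
  clause (x_1 | x_2 | x_3) is falsified — backtrack.
So x_2 = True.
  then (~x_2 | ~x_5) forces x_5 = False.
Set x_3 = True.
  then (~x_3 | x_4 | ~x_6) forces x_6 = False.
  then (x_4 | x_6 | x_7) forces x_7 = True.
All clauses satisfied.

x_1 = False; x_2 = True; x_3 = True; x_4 = False; x_5 = False; x_6 = False; x_7 = True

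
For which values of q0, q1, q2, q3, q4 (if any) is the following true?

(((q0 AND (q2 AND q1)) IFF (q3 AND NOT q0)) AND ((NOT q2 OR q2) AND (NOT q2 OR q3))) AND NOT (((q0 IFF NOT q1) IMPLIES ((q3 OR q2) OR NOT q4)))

q0=T; q1=F; q2=F; q3=F; q4=T

  ((q0 AND (q2 AND q1)) IFF (q3 AND NOT q0)) AND ((NOT q2 OR q2) AND (NOT q2 OR q3)) = True
    (q0 AND (q2 AND q1)) IFF (q3 AND NOT q0) = True
      q0 AND (q2 AND q1) = False
        q2 AND q1 = False
      q3 AND NOT q0 = False
        NOT q0 = False
    (NOT q2 OR q2) AND (NOT q2 OR q3) = True
      NOT q2 OR q2 = True
        NOT q2 = True
      NOT q2 OR q3 = True
        NOT q2 = True
  NOT (((q0 IFF NOT q1) IMPLIES ((q3 OR q2) OR NOT q4))) = True
    (q0 IFF NOT q1) IMPLIES ((q3 OR q2) OR NOT q4) = False
      q0 IFF NOT q1 = True
        NOT q1 = True
      (q3 OR q2) OR NOT q4 = False
        q3 OR q2 = False
        NOT q4 = False
Both conjuncts True, so the formula holds.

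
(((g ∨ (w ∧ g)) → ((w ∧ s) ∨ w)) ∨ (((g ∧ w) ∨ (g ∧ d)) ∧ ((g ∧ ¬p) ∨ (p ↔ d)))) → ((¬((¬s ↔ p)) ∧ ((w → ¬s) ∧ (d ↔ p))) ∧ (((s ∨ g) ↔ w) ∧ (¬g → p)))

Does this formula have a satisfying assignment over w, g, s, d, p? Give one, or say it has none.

w: False; g: True; s: True; d: False; p: True

  (((g ∨ (w ∧ g)) → ((w ∧ s) ∨ w)) ∨ (((g ∧ w) ∨ (g ∧ d)) ∧ ((g ∧ ¬p) ∨ (p ↔ d)))) → ((¬((¬s ↔ p)) ∧ ((w → ¬s) ∧ (d ↔ p))) ∧ (((s ∨ g) ↔ w) ∧ (¬g → p))) = True
    ((g ∨ (w ∧ g)) → ((w ∧ s) ∨ w)) ∨ (((g ∧ w) ∨ (g ∧ d)) ∧ ((g ∧ ¬p) ∨ (p ↔ d))) = False
      (g ∨ (w ∧ g)) → ((w ∧ s) ∨ w) = False
        g ∨ (w ∧ g) = True
          w ∧ g = False
        (w ∧ s) ∨ w = False
          w ∧ s = False
      ((g ∧ w) ∨ (g ∧ d)) ∧ ((g ∧ ¬p) ∨ (p ↔ d)) = False
        (g ∧ w) ∨ (g ∧ d) = False
          g ∧ w = False
          g ∧ d = False
        (g ∧ ¬p) ∨ (p ↔ d) = False
          g ∧ ¬p = False
            ¬p = False
          p ↔ d = False
    (¬((¬s ↔ p)) ∧ ((w → ¬s) ∧ (d ↔ p))) ∧ (((s ∨ g) ↔ w) ∧ (¬g → p)) = False
      ¬((¬s ↔ p)) ∧ ((w → ¬s) ∧ (d ↔ p)) = False
        ¬((¬s ↔ p)) = True
          ¬s ↔ p = False
            ¬s = False
        (w → ¬s) ∧ (d ↔ p) = False
          w → ¬s = True
            ¬s = False
          d ↔ p = False
      ((s ∨ g) ↔ w) ∧ (¬g → p) = False
        (s ∨ g) ↔ w = False
          s ∨ g = True
        ¬g → p = True
          ¬g = False
The formula evaluates to True.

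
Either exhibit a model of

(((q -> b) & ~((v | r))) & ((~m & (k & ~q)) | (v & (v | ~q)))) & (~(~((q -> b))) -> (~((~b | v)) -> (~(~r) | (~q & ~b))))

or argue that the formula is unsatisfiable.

b=F, q=F, r=F, v=F, m=F, k=T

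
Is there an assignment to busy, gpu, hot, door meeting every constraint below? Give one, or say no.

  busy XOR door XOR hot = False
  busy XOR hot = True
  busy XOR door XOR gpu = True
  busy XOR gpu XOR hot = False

busy: True; gpu: True; hot: False; door: True

busy XOR door XOR hot = T XOR T XOR F = False ✓
busy XOR hot = T XOR F = True ✓
busy XOR door XOR gpu = T XOR T XOR T = True ✓
busy XOR gpu XOR hot = T XOR T XOR F = False ✓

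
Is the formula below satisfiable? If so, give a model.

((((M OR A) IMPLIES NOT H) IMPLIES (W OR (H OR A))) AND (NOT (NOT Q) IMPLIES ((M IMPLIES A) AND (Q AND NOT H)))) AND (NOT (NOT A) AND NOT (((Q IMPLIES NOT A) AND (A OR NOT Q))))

Q = True, W = True, A = True, M = False, H = False

  (((M OR A) IMPLIES NOT H) IMPLIES (W OR (H OR A))) AND (NOT (NOT Q) IMPLIES ((M IMPLIES A) AND (Q AND NOT H))) = True
    ((M OR A) IMPLIES NOT H) IMPLIES (W OR (H OR A)) = True
      (M OR A) IMPLIES NOT H = True
        M OR A = True
        NOT H = True
      W OR (H OR A) = True
        H OR A = True
    NOT (NOT Q) IMPLIES ((M IMPLIES A) AND (Q AND NOT H)) = True
      NOT (NOT Q) = True
        NOT Q = False
      (M IMPLIES A) AND (Q AND NOT H) = True
        M IMPLIES A = True
        Q AND NOT H = True
          NOT H = True
  NOT (NOT A) AND NOT (((Q IMPLIES NOT A) AND (A OR NOT Q))) = True
    NOT (NOT A) = True
      NOT A = False
    NOT (((Q IMPLIES NOT A) AND (A OR NOT Q))) = True
      (Q IMPLIES NOT A) AND (A OR NOT Q) = False
        Q IMPLIES NOT A = False
          NOT A = False
        A OR NOT Q = True
          NOT Q = False
Both conjuncts True, so the formula holds.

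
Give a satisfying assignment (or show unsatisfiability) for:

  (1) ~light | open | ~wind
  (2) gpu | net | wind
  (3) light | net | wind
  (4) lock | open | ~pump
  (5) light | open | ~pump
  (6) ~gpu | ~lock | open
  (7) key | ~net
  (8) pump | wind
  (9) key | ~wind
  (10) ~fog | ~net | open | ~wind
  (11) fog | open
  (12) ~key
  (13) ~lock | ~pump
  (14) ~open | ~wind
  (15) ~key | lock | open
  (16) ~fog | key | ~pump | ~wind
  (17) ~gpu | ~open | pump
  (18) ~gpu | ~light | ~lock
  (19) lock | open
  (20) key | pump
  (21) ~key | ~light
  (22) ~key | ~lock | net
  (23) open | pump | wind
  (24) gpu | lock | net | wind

lock: False; wind: False; open: True; light: True; gpu: True; key: False; fog: False; net: False; pump: True

Unit clause (~key) forces key = False.
In (key | pump) only pump is left, so pump = True.
In (key | ~net) only ~net is left, so net = False.
In (key | ~wind) only ~wind is left, so wind = False.
In (~lock | ~pump) only ~lock is left, so lock = False.
In (lock | open) only open is left, so open = True.
In (gpu | lock | net | wind) only gpu is left, so gpu = True.
In (light | net | wind) only light is left, so light = True.
Set fog = False.
All clauses satisfied.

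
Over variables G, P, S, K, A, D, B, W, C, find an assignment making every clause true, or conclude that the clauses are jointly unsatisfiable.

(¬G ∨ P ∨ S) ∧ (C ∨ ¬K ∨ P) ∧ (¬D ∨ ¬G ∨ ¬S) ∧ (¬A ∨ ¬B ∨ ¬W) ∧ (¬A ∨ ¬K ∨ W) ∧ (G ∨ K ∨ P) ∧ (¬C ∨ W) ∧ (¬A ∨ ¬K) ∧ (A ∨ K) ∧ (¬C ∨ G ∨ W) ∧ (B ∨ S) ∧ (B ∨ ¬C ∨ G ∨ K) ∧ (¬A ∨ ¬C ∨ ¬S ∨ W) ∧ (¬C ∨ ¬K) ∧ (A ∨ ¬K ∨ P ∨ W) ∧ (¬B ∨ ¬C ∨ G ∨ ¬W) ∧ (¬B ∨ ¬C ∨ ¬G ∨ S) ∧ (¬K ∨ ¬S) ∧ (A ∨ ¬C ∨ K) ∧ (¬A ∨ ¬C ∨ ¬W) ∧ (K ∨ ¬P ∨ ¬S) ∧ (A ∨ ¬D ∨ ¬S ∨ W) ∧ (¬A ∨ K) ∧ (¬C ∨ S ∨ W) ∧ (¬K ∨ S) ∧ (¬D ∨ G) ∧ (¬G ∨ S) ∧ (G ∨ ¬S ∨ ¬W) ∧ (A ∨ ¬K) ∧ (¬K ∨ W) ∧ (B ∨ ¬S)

Unsatisfiable — no assignment works.

Case K = True:
  (¬A ∨ ¬K) forces A = False.
  Clause (A ∨ ¬K) is falsified — contradiction.
Case K = False:
  (A ∨ K) forces A = True.
  Clause (¬A ∨ K) is falsified — contradiction.
Both cases fail, so the formula is unsatisfiable.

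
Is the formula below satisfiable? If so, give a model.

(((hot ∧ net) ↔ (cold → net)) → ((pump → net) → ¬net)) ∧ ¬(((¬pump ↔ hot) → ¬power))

power=T, cold=T, net=F, pump=F, hot=T

  ((hot ∧ net) ↔ (cold → net)) → ((pump → net) → ¬net) = True
    (hot ∧ net) ↔ (cold → net) = True
      hot ∧ net = False
      cold → net = False
    (pump → net) → ¬net = True
      pump → net = True
      ¬net = True
  ¬(((¬pump ↔ hot) → ¬power)) = True
    (¬pump ↔ hot) → ¬power = False
      ¬pump ↔ hot = True
        ¬pump = True
      ¬power = False
Both conjuncts True, so the formula holds.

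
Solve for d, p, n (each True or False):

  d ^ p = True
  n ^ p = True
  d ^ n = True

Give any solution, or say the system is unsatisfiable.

The formula is unsatisfiable.

Adding constraints 1, 2, 3 mod 2: every variable appears an even number of times on the left, so the left side is 0.
But the right sides sum to 1 (mod 2). 0 ≠ 1 — the system is inconsistent.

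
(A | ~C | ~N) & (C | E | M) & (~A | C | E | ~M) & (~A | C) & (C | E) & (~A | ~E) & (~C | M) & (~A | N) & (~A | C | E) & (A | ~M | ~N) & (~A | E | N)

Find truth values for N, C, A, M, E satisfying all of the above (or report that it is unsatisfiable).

Set N = False.
  then (~A | N) forces A = False.
Set C = False.
  then (C | E) forces E = True.
Set M = True.
All clauses satisfied.

N = False, C = False, A = False, M = True, E = True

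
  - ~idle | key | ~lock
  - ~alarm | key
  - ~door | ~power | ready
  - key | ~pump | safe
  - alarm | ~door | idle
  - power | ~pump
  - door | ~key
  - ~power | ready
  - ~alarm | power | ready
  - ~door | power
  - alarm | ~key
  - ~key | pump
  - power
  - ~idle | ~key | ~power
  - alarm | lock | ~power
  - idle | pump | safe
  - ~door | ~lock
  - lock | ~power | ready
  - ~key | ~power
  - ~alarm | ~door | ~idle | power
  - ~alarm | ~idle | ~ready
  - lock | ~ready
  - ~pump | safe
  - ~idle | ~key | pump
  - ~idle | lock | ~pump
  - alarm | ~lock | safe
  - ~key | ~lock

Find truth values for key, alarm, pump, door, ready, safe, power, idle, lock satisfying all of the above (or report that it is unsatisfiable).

Unit clause (power) forces power = True.
In (~key | ~power) only ~key is left, so key = False.
In (~alarm | key) only ~alarm is left, so alarm = False.
In (~power | ready) only ready is left, so ready = True.
In (alarm | lock | ~power) only lock is left, so lock = True.
In (~door | ~lock) only ~door is left, so door = False.
In (alarm | ~lock | safe) only safe is left, so safe = True.
In (~idle | key | ~lock) only ~idle is left, so idle = False.
Set pump = True.
All clauses satisfied.

key = False, alarm = False, pump = True, door = False, ready = True, safe = True, power = True, idle = False, lock = True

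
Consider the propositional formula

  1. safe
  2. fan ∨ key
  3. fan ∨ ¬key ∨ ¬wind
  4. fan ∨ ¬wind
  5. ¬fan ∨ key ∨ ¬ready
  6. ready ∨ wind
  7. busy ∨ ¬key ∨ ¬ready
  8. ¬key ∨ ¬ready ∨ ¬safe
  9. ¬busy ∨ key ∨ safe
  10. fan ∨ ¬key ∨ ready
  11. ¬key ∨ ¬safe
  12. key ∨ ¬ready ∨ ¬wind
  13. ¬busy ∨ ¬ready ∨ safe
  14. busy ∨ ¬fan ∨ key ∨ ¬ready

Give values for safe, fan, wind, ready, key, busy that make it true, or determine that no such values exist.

Unit clause (safe) forces safe = True.
In (¬key ∨ ¬safe) only ¬key is left, so key = False.
In (fan ∨ key) only fan is left, so fan = True.
In (¬fan ∨ key ∨ ¬ready) only ¬ready is left, so ready = False.
In (ready ∨ wind) only wind is left, so wind = True.
Set busy = True.
All clauses satisfied.

safe = True; fan = True; wind = True; ready = False; key = False; busy = True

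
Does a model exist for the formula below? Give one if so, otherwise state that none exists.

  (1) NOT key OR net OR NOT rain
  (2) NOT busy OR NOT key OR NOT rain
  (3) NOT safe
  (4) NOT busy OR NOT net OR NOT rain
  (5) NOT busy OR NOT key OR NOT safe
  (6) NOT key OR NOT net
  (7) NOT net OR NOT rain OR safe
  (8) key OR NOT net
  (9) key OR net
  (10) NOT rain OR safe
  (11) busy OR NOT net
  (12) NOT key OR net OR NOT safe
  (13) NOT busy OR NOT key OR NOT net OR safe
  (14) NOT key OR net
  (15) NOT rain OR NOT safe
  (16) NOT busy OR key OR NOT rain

Case net = True:
  (NOT safe) forces safe = False.
  (NOT key OR NOT net) forces key = False.
  Clause (key OR NOT net) is falsified — contradiction.
Case net = False:
  (NOT safe) forces safe = False.
  (key OR net) forces key = True.
  Clause (NOT key OR net) is falsified — contradiction.
Both cases fail, so the formula is unsatisfiable.

Unsatisfiable — no assignment works.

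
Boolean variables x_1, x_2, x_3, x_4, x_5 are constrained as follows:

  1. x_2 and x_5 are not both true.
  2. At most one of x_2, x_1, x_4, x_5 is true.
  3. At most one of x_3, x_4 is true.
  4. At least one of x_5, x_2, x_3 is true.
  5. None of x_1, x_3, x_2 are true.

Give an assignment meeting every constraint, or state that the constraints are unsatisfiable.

x_1 = False, x_2 = False, x_3 = False, x_4 = False, x_5 = True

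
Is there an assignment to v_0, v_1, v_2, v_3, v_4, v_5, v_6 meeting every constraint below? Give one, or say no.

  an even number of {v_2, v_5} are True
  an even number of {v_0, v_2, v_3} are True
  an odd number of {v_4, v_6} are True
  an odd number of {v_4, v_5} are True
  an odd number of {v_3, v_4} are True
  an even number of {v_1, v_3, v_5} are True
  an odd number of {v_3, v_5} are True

Adding constraints 4, 5, 7 mod 2: every variable appears an even number of times on the left, so the left side is 0.
But the right sides sum to 1 (mod 2). 0 ≠ 1 — the system is inconsistent.

Unsatisfiable — no assignment works.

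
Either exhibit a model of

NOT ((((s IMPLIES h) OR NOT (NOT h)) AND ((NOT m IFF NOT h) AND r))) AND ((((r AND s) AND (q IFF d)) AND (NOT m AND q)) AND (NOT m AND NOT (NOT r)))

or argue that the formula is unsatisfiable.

m: False, q: True, r: True, d: True, s: True, h: True

  NOT ((((s IMPLIES h) OR NOT (NOT h)) AND ((NOT m IFF NOT h) AND r))) = True
    ((s IMPLIES h) OR NOT (NOT h)) AND ((NOT m IFF NOT h) AND r) = False
      (s IMPLIES h) OR NOT (NOT h) = True
        s IMPLIES h = True
        NOT (NOT h) = True
          NOT h = False
      (NOT m IFF NOT h) AND r = False
        NOT m IFF NOT h = False
          NOT m = True
          NOT h = False
  (((r AND s) AND (q IFF d)) AND (NOT m AND q)) AND (NOT m AND NOT (NOT r)) = True
    ((r AND s) AND (q IFF d)) AND (NOT m AND q) = True
      (r AND s) AND (q IFF d) = True
        r AND s = True
        q IFF d = True
      NOT m AND q = True
        NOT m = True
    NOT m AND NOT (NOT r) = True
      NOT m = True
      NOT (NOT r) = True
        NOT r = False
Both conjuncts True, so the formula holds.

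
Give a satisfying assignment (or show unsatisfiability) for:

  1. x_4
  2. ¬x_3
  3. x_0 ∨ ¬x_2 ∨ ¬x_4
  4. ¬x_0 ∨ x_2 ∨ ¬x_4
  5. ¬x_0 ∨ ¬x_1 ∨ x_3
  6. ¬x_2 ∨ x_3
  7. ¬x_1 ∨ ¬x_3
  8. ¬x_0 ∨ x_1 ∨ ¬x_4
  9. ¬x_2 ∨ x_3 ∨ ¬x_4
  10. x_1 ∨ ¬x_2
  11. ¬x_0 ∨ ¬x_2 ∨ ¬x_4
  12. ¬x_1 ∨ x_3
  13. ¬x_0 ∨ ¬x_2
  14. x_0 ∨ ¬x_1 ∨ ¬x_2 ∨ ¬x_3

Unit clause (x_4) forces x_4 = True.
Unit clause (¬x_3) forces x_3 = False.
In (¬x_2 ∨ x_3) only ¬x_2 is left, so x_2 = False.
In (¬x_1 ∨ x_3) only ¬x_1 is left, so x_1 = False.
In (¬x_0 ∨ x_2 ∨ ¬x_4) only ¬x_0 is left, so x_0 = False.
All clauses satisfied.

x_0=F; x_1=F; x_2=F; x_3=F; x_4=T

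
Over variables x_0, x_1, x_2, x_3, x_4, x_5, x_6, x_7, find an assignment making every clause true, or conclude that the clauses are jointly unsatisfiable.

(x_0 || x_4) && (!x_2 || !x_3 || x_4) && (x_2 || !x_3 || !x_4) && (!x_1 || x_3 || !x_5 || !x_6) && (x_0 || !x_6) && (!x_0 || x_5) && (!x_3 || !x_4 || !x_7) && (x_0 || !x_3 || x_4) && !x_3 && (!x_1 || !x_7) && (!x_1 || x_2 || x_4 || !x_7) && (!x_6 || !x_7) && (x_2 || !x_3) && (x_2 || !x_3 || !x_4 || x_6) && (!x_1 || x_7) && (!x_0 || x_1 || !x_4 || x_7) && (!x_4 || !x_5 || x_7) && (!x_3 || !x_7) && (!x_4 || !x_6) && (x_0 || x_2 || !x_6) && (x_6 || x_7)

x_0: False; x_1: False; x_2: False; x_3: False; x_4: True; x_5: True; x_6: False; x_7: True

Unit clause (!x_3) forces x_3 = False.
Set x_0 = False.
  then (x_0 || x_4) forces x_4 = True.
  then (x_0 || !x_6) forces x_6 = False.
  then (x_6 || x_7) forces x_7 = True.
  then (!x_1 || !x_7) forces x_1 = False.
Set x_2 = False.
Set x_5 = True.
All clauses satisfied.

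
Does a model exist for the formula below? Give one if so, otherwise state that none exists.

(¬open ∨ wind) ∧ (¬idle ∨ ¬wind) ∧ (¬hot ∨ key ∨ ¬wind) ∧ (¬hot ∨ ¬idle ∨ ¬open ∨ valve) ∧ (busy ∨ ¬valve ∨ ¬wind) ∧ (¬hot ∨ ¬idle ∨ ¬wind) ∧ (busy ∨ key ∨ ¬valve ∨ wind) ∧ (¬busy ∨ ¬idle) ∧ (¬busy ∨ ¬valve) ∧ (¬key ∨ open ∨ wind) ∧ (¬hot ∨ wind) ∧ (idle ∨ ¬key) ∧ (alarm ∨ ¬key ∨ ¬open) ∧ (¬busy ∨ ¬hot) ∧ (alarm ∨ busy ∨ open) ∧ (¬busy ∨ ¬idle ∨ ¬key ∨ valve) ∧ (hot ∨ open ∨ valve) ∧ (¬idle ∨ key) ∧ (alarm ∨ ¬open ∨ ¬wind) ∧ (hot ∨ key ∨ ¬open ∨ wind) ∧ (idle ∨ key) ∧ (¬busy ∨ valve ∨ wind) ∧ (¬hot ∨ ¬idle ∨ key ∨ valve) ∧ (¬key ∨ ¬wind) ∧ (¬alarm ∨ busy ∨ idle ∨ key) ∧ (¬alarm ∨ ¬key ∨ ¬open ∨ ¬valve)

Case key = True:
  (idle ∨ ¬key) forces idle = True.
  (¬idle ∨ ¬wind) forces wind = False.
  (¬open ∨ wind) forces open = False.
  Clause (¬key ∨ open ∨ wind) is falsified — contradiction.
Case key = False:
  (¬idle ∨ key) forces idle = False.
  Clause (idle ∨ key) is falsified — contradiction.
Both cases fail, so the formula is unsatisfiable.

Unsatisfiable — no assignment works.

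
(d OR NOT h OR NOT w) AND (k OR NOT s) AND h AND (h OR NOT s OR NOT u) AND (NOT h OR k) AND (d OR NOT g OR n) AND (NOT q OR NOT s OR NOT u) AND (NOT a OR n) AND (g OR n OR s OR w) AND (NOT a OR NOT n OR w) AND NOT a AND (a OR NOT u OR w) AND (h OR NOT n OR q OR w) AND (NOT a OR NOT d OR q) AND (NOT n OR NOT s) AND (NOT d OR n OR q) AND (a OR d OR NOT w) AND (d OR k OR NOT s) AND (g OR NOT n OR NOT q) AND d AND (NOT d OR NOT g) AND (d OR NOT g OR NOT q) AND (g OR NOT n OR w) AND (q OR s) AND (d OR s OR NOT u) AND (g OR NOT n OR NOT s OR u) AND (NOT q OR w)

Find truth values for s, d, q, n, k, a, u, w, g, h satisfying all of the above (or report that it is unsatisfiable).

Unit clause (h) forces h = True.
In (NOT h OR k) only k is left, so k = True.
Unit clause (NOT a) forces a = False.
Unit clause (d) forces d = True.
In (NOT d OR NOT g) only NOT g is left, so g = False.
Set s = False.
  then (q OR s) forces q = True.
  then (NOT q OR w) forces w = True.
  then (g OR NOT n OR NOT q) forces n = False.
Set u = True.
All clauses satisfied.

s=F, d=T, q=T, n=F, k=T, a=F, u=T, w=T, g=F, h=T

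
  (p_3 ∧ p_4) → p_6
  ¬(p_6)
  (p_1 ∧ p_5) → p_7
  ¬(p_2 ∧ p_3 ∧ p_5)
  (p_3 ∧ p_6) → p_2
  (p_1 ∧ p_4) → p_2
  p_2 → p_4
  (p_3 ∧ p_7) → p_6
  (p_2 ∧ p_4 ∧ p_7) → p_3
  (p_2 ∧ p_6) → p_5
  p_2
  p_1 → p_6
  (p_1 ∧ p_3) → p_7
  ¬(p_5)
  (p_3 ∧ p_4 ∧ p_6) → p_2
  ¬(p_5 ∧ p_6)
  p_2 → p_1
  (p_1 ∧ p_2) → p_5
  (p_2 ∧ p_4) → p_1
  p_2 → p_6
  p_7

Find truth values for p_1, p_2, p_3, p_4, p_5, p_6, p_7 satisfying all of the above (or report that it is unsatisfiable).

Case p_1 = True:
  (¬p_1 ∨ p_6) forces p_6 = True.
  Clause (¬p_6) is falsified — contradiction.
Case p_1 = False:
  (p_2) forces p_2 = True.
  Clause (p_1 ∨ ¬p_2) is falsified — contradiction.
Both cases fail, so the formula is unsatisfiable.

UNSATISFIABLE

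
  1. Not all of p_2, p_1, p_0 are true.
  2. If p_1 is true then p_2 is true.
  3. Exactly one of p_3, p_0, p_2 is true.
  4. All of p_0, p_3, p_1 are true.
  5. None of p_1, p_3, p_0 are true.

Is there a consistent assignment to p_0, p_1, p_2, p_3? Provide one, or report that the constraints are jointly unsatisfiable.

Case p_0 = True:
  Constraint (5) is violated (p_0=T) — contradiction.
Case p_0 = False:
  Constraint (4) is violated (p_0=F) — contradiction.
Both cases fail — unsatisfiable.

Unsatisfiable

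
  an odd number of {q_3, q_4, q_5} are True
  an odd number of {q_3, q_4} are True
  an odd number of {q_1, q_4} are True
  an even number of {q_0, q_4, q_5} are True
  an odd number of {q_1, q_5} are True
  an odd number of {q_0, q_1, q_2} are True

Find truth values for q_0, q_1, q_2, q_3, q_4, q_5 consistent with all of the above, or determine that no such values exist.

q_0: False, q_1: True, q_2: False, q_3: True, q_4: False, q_5: False

{q_3, q_4, q_5}: 1 true → odd ✓
{q_3, q_4}: 1 true → odd ✓
{q_1, q_4}: 1 true → odd ✓
{q_0, q_4, q_5}: 0 true → even ✓
{q_1, q_5}: 1 true → odd ✓
{q_0, q_1, q_2}: 1 true → odd ✓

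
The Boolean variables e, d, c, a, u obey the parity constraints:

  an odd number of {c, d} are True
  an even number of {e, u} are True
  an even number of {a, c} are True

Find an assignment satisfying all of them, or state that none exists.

e = True; d = True; c = False; a = False; u = True

{c, d}: 1 true → odd ✓
{e, u}: 2 true → even ✓
{a, c}: 0 true → even ✓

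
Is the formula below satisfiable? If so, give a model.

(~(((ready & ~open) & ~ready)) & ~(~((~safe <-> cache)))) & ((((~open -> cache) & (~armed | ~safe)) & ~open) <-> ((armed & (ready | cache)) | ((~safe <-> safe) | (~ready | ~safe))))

ready = True, armed = False, cache = False, open = True, safe = True

  ~(((ready & ~open) & ~ready)) & ~(~((~safe <-> cache))) = True
    ~(((ready & ~open) & ~ready)) = True
      (ready & ~open) & ~ready = False
        ready & ~open = False
          ~open = False
        ~ready = False
    ~(~((~safe <-> cache))) = True
      ~((~safe <-> cache)) = False
        ~safe <-> cache = True
          ~safe = False
  (((~open -> cache) & (~armed | ~safe)) & ~open) <-> ((armed & (ready | cache)) | ((~safe <-> safe) | (~ready | ~safe))) = True
    ((~open -> cache) & (~armed | ~safe)) & ~open = False
      (~open -> cache) & (~armed | ~safe) = True
        ~open -> cache = True
          ~open = False
        ~armed | ~safe = True
          ~armed = True
          ~safe = False
      ~open = False
    (armed & (ready | cache)) | ((~safe <-> safe) | (~ready | ~safe)) = False
      armed & (ready | cache) = False
        ready | cache = True
      (~safe <-> safe) | (~ready | ~safe) = False
        ~safe <-> safe = False
          ~safe = False
        ~ready | ~safe = False
          ~ready = False
          ~safe = False
Both conjuncts True, so the formula holds.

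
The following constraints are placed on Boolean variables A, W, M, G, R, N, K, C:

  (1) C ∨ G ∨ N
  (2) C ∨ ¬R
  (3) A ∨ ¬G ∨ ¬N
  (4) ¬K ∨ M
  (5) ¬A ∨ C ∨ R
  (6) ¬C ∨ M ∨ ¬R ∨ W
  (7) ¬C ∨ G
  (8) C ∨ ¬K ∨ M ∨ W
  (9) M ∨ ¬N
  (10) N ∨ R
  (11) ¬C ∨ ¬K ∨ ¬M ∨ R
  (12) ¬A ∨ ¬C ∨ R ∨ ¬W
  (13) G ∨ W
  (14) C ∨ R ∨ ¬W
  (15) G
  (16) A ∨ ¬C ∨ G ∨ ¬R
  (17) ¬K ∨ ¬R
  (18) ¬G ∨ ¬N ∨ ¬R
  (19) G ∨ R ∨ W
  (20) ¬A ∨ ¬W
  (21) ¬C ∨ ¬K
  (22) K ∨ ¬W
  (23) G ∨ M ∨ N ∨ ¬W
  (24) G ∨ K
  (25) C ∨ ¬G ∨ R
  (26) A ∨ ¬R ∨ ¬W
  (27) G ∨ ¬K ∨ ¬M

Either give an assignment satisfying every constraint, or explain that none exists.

A=T, W=F, M=T, G=T, R=T, N=F, K=F, C=T

Unit clause (G) forces G = True.
Set A = True.
  then (¬A ∨ ¬W) forces W = False.
Try M = False:
  (¬K ∨ M) forces K = False.
  (M ∨ ¬N) forces N = False.
  (N ∨ R) forces R = True.
  (C ∨ ¬R) forces C = True.
  clause (¬C ∨ M ∨ ¬R ∨ W) is falsified — backtrack.
So M = True.
Set R = True.
  then (C ∨ ¬R) forces C = True.
  then (¬K ∨ ¬R) forces K = False.
  then (¬G ∨ ¬N ∨ ¬R) forces N = False.
All clauses satisfied.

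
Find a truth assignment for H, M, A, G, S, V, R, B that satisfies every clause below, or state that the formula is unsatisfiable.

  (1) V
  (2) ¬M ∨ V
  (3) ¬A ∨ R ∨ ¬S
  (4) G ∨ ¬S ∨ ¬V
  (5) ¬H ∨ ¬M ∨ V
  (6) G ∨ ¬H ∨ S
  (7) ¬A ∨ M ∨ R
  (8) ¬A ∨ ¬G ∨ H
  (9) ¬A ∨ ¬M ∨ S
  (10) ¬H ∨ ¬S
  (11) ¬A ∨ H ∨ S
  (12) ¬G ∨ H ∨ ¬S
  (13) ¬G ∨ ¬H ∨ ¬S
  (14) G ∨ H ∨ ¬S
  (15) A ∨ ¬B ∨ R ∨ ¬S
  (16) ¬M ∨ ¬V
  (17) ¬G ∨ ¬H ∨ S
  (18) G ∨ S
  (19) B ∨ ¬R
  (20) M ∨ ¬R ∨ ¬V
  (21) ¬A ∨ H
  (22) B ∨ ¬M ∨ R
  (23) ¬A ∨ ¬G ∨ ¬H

H = False, M = False, A = False, G = True, S = False, V = True, R = False, B = True

Unit clause (V) forces V = True.
In (¬M ∨ ¬V) only ¬M is left, so M = False.
In (M ∨ ¬R ∨ ¬V) only ¬R is left, so R = False.
In (¬A ∨ M ∨ R) only ¬A is left, so A = False.
Try H = True:
  (¬H ∨ ¬S) forces S = False.
  (G ∨ ¬H ∨ S) forces G = True.
  clause (¬G ∨ ¬H ∨ S) is falsified — backtrack.
So H = False.
Try G = False:
  (G ∨ ¬S ∨ ¬V) forces S = False.
  clause (G ∨ S) is falsified — backtrack.
So G = True.
  then (¬G ∨ H ∨ ¬S) forces S = False.
Set B = True.
All clauses satisfied.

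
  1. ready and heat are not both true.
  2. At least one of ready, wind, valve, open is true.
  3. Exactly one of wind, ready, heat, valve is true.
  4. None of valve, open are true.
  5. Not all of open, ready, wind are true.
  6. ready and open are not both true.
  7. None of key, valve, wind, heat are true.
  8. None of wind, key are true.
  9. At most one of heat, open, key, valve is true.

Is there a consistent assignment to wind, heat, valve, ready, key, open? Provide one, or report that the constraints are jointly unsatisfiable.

wind = False, heat = False, valve = False, ready = True, key = False, open = False

  (1) ready=T, heat=F — not both ✓
  (2) {ready, wind, valve, open}: 1 true — at least one ✓
  (3) {wind, ready, heat, valve}: 1 true — exactly one ✓
  (4) {valve, open}: 0 true — none ✓
  (5) {open, ready, wind}: 1/3 true — not all ✓
  (6) ready=T, open=F — not both ✓
  (7) {key, valve, wind, heat}: 0 true — none ✓
  (8) {wind, key}: 0 true — none ✓
  (9) {heat, open, key, valve}: 0 true — at most one ✓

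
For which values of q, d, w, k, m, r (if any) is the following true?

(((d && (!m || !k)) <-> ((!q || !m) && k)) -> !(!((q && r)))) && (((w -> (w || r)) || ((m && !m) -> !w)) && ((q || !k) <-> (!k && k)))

q: False, d: False, w: False, k: True, m: True, r: True

  ((d && (!m || !k)) <-> ((!q || !m) && k)) -> !(!((q && r))) = True
    (d && (!m || !k)) <-> ((!q || !m) && k) = False
      d && (!m || !k) = False
        !m || !k = False
          !m = False
          !k = False
      (!q || !m) && k = True
        !q || !m = True
          !q = True
          !m = False
    !(!((q && r))) = False
      !((q && r)) = True
        q && r = False
  ((w -> (w || r)) || ((m && !m) -> !w)) && ((q || !k) <-> (!k && k)) = True
    (w -> (w || r)) || ((m && !m) -> !w) = True
      w -> (w || r) = True
        w || r = True
      (m && !m) -> !w = True
        m && !m = False
          !m = False
        !w = True
    (q || !k) <-> (!k && k) = True
      q || !k = False
        !k = False
      !k && k = False
        !k = False
Both conjuncts True, so the formula holds.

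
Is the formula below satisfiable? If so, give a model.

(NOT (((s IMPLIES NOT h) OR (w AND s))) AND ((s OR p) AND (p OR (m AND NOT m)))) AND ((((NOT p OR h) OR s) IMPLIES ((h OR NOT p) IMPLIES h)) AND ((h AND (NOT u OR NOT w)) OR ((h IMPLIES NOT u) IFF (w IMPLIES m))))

w: False, u: False, s: True, m: False, h: True, p: True

  NOT (((s IMPLIES NOT h) OR (w AND s))) AND ((s OR p) AND (p OR (m AND NOT m))) = True
    NOT (((s IMPLIES NOT h) OR (w AND s))) = True
      (s IMPLIES NOT h) OR (w AND s) = False
        s IMPLIES NOT h = False
          NOT h = False
        w AND s = False
    (s OR p) AND (p OR (m AND NOT m)) = True
      s OR p = True
      p OR (m AND NOT m) = True
        m AND NOT m = False
          NOT m = True
  (((NOT p OR h) OR s) IMPLIES ((h OR NOT p) IMPLIES h)) AND ((h AND (NOT u OR NOT w)) OR ((h IMPLIES NOT u) IFF (w IMPLIES m))) = True
    ((NOT p OR h) OR s) IMPLIES ((h OR NOT p) IMPLIES h) = True
      (NOT p OR h) OR s = True
        NOT p OR h = True
          NOT p = False
      (h OR NOT p) IMPLIES h = True
        h OR NOT p = True
          NOT p = False
    (h AND (NOT u OR NOT w)) OR ((h IMPLIES NOT u) IFF (w IMPLIES m)) = True
      h AND (NOT u OR NOT w) = True
        NOT u OR NOT w = True
          NOT u = True
          NOT w = True
      (h IMPLIES NOT u) IFF (w IMPLIES m) = True
        h IMPLIES NOT u = True
          NOT u = True
        w IMPLIES m = True
Both conjuncts True, so the formula holds.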